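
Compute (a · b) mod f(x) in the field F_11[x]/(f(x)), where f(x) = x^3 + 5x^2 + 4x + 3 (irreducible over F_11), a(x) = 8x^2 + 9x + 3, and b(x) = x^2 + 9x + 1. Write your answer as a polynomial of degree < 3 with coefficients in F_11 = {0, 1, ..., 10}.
a · b ≡ 9x^2 + 2x + 1 (mod f(x))

Multiply in F_11[x]: a(x)·b(x) = (8x^2 + 9x + 3)·(x^2 + 9x + 1) = 8x^4 + 4x^3 + 4x^2 + 3x + 3. This has degree ≥ 3, so divide by f(x) over F_11: 8x^4 + 4x^3 + 4x^2 + 3x + 3 = (8x + 8)·(x^3 + 5x^2 + 4x + 3) + (9x^2 + 2x + 1). Hence a·b ≡ 9x^2 + 2x + 1 (mod f). (F_11[x]/(f) is a field with 11^3 = 1331 elements since f is irreducible of degree 3.)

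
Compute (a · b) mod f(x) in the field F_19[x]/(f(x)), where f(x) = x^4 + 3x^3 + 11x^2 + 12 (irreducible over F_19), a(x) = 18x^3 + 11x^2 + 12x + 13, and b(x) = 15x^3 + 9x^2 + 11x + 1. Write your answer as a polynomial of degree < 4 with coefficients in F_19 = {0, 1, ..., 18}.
a · b ≡ 14x^3 + 11x^2 + 4x + 1 (mod f(x))

Multiply in F_19[x]: a(x)·b(x) = (18x^3 + 11x^2 + 12x + 13)·(15x^3 + 9x^2 + 11x + 1) = 4x^6 + 4x^5 + 2x^4 + 5x^3 + 13x^2 + 3x + 13. This has degree ≥ 4, so divide by f(x) over F_19: 4x^6 + 4x^5 + 2x^4 + 5x^3 + 13x^2 + 3x + 13 = (4x^2 + 11x + 1)·(x^4 + 3x^3 + 11x^2 + 12) + (14x^3 + 11x^2 + 4x + 1). Hence a·b ≡ 14x^3 + 11x^2 + 4x + 1 (mod f). (F_19[x]/(f) is a field with 19^4 = 130321 elements since f is irreducible of degree 4.)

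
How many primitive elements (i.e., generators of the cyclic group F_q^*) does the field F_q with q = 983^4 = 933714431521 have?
There are φ(933714431520) = 223744819200 primitive elements

F_q^* is cyclic of order q - 1 = 933714431520. A cyclic group of order m has exactly φ(m) generators. Here m = 933714431520 = 2^5 · 3 · 5 · 13 · 41 · 491 · 7433, so the number of primitive elements is φ(933714431520) = 223744819200.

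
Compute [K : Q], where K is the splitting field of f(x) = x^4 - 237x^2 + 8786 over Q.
[K : Q] = 4

Solving the quadratic in x^2: x^2 = (237 ± √(237^2 - 4·8786))/2 = (237 ± √21025)/2 = (237 ± 145)/2, giving x^2 = 191 or x^2 = 46. So f(x) = (x^2 - 191)(x^2 - 46) and the roots of f are ±√191, ±√46. Hence the splitting field is K = Q(√191, √46). Since 191 and 46 are distinct squarefree integers > 1, their product 8786 is not a perfect square, so √46 ∉ Q(√191). By the tower law [K:Q] = [Q(√191,√46):Q(√191)] · [Q(√191):Q] = 2 · 2 = 4.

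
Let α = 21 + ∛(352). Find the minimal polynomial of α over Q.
m_α(x) = x^3 - 63x^2 + 1323x - 9613

Set β = α - 21 = ∛(352), so β^3 = 352. Then (α - 21)^3 - 352 = 0, i.e. α is a root of g(x) = (x - 21)^3 - 352 = x^3 - 63x^2 + 1323x - 9613. Since g(x) = h(x - 21) where h(x) = x^3 - 352, and h is irreducible over Q (because 352 is not a perfect cube, so h has no rational root, and a monic cubic with no rational root is irreducible), g is also irreducible (irreducibility is preserved under the substitution x → x - 21). Hence m_α(x) = x^3 - 63x^2 + 1323x - 9613.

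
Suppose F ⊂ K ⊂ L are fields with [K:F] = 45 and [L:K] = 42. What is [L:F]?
[L:F] = 1890

The tower law says that for any tower of field extensions F ⊂ K ⊂ L with finite degrees, [L:F] = [L:K] · [K:F]. Here this gives [L:F] = 42 · 45 = 1890.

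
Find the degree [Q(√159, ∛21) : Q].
[Q(√159, ∛21) : Q] = 6

Let L = Q(√159, ∛21). Since Q(√159) ⊂ L and [Q(√159):Q] = 2, the tower law gives 2 | [L:Q]. Likewise Q(∛21) ⊂ L with [Q(∛21):Q] = 3 (because 21 is not a perfect cube), so 3 | [L:Q]. As gcd(2,3) = 1, [L:Q] is divisible by 6. Conversely L is generated over Q by √159 and ∛21, so [L:Q] ≤ 2·3 = 6. Therefore [Q(√159, ∛21) : Q] = 6.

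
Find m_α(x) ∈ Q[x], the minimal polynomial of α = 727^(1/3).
m_α(x) = x^3 - 727

α satisfies α^3 = 727, so x^3 - 727 annihilates α. By the rational root test, a rational root p/q (in lowest terms) of x^3 - 727 would satisfy p^3 = 727 q^3, forcing q = 1 and p^3 = 727; but 727 is not a perfect cube, contradiction. A monic cubic over Q with no rational root is irreducible (any nontrivial factorization would include a linear factor). Hence x^3 - 727 is the minimal polynomial of α, and in particular [Q(α):Q] = 3.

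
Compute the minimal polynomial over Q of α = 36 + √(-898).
m_α(x) = x^2 - 72x + 2194

From α - 36 = √(-898), squaring gives (α - 36)^2 = -898, i.e. α^2 - 72α + 1296 = -898, so α^2 - 72α + 2194 = 0. The discriminant of x^2 - 72x + 2194 is (-72)^2 - 4·(2194) = 5184 - 8776 = -3592, and 4·(-898) is not a perfect square in Q since -898 is squarefree and ≠ 1. Hence x^2 - 72x + 2194 is irreducible over Q and is the minimal polynomial of α.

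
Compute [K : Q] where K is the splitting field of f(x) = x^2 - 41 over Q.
[K : Q] = 2

f(x) = x^2 - 41 factors as (x - √41)(x + √41). The splitting field is K = Q(√41). Since 41 is squarefree and > 1, it is not a perfect square, so x^2 - 41 is irreducible over Q and [Q(√41) : Q] = 2. Hence [K : Q] = 2.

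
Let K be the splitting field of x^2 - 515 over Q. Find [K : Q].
[K : Q] = 2

f(x) = x^2 - 515 factors as (x - √515)(x + √515). The splitting field is K = Q(√515). Since 515 is squarefree and > 1, it is not a perfect square, so x^2 - 515 is irreducible over Q and [Q(√515) : Q] = 2. Hence [K : Q] = 2.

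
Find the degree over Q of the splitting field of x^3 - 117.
[K : Q] = 6

The roots of x^3 - 117 are ∛117, ω∛117, ω^2∛117 where ω = e^(2πi/3) is a primitive cube root of unity, so K = Q(∛117, ω). Now [Q(∛117):Q] = 3 (since 117 is not a perfect cube, x^3 - 117 is irreducible) and [Q(ω):Q] = 2. Both 2 and 3 divide [K:Q], and [K:Q] ≤ 3·2 = 6, so [K:Q] = 6. (Equivalently: Q(∛117) ⊂ R but ω ∉ R, so [K : Q(∛117)] = 2.)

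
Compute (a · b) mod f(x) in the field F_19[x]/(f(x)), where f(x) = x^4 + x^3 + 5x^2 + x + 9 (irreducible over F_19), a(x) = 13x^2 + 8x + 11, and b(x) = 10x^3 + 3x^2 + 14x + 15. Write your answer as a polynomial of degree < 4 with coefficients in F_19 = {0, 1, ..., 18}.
a · b ≡ 18x^2 + 8x + 17 (mod f(x))

Multiply in F_19[x]: a(x)·b(x) = (13x^2 + 8x + 11)·(10x^3 + 3x^2 + 14x + 15) = 16x^5 + 5x^4 + 12x^3 + 17x^2 + 8x + 13. This has degree ≥ 4, so divide by f(x) over F_19: 16x^5 + 5x^4 + 12x^3 + 17x^2 + 8x + 13 = (16x + 8)·(x^4 + x^3 + 5x^2 + x + 9) + (18x^2 + 8x + 17). Hence a·b ≡ 18x^2 + 8x + 17 (mod f). (F_19[x]/(f) is a field with 19^4 = 130321 elements since f is irreducible of degree 4.)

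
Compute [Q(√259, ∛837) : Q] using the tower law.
[Q(√259, ∛837) : Q] = 6

Let L = Q(√259, ∛837). Since Q(√259) ⊂ L and [Q(√259):Q] = 2, the tower law gives 2 | [L:Q]. Likewise Q(∛837) ⊂ L with [Q(∛837):Q] = 3 (because 837 is not a perfect cube), so 3 | [L:Q]. As gcd(2,3) = 1, [L:Q] is divisible by 6. Conversely L is generated over Q by √259 and ∛837, so [L:Q] ≤ 2·3 = 6. Therefore [Q(√259, ∛837) : Q] = 6.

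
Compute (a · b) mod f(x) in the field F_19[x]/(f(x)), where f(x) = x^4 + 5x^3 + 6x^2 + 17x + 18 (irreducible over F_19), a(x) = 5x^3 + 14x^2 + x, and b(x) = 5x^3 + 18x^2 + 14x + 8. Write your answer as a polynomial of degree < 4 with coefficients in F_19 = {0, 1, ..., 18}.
a · b ≡ 8x^3 + 9x + 2 (mod f(x))

Multiply in F_19[x]: a(x)·b(x) = (5x^3 + 14x^2 + x)·(5x^3 + 18x^2 + 14x + 8) = 6x^6 + 8x^5 + 4x^4 + 7x^3 + 12x^2 + 8x. This has degree ≥ 4, so divide by f(x) over F_19: 6x^6 + 8x^5 + 4x^4 + 7x^3 + 12x^2 + 8x = (6x^2 + 16x + 2)·(x^4 + 5x^3 + 6x^2 + 17x + 18) + (8x^3 + 9x + 2). Hence a·b ≡ 8x^3 + 9x + 2 (mod f). (F_19[x]/(f) is a field with 19^4 = 130321 elements since f is irreducible of degree 4.)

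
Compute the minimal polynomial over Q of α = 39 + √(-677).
m_α(x) = x^2 - 78x + 2198

From α - 39 = √(-677), squaring gives (α - 39)^2 = -677, i.e. α^2 - 78α + 1521 = -677, so α^2 - 78α + 2198 = 0. The discriminant of x^2 - 78x + 2198 is (-78)^2 - 4·(2198) = 6084 - 8792 = -2708, and 4·(-677) is not a perfect square in Q since -677 is squarefree and ≠ 1. Hence x^2 - 78x + 2198 is irreducible over Q and is the minimal polynomial of α.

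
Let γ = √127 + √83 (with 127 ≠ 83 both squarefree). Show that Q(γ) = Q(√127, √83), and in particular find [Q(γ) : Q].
[Q(γ) : Q] = 4 (equivalently, Q(γ) = Q(√127, √83))

Obviously Q(γ) ⊆ Q(√127, √83), and [Q(√127, √83):Q] = 4 (since 127, 83 are distinct squarefree integers > 1 with 10541 not a perfect square). To show equality we compute the minimal polynomial of γ. From γ = √127 + √83: γ^2 = 127 + 2√(10541) + 83 = 210 + 2√(10541), so γ^2 - 210 = 2√(10541); squaring, (γ^2 - 210)^2 = 4·10541, i.e. γ^4 - 420γ^2 + 44100 - 42164 = 0, i.e. γ^4 - 420γ^2 + 1936 = 0. So γ is a root of x^4 - 420x^2 + 1936. This polynomial is irreducible over Q: it has no rational root (each ±√127 ± √83 is irrational), and any factorization into two quadratics over Q would force √(10541) ∈ Q (pairing opposite roots) or √127, √83 ∈ Q (other pairings), all impossible. Hence [Q(γ):Q] = 4 = [Q(√127, √83):Q], so Q(γ) = Q(√127, √83).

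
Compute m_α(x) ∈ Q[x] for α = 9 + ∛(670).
m_α(x) = x^3 - 27x^2 + 243x - 1399

Set β = α - 9 = ∛(670), so β^3 = 670. Then (α - 9)^3 - 670 = 0, i.e. α is a root of g(x) = (x - 9)^3 - 670 = x^3 - 27x^2 + 243x - 1399. Since g(x) = h(x - 9) where h(x) = x^3 - 670, and h is irreducible over Q (because 670 is not a perfect cube, so h has no rational root, and a monic cubic with no rational root is irreducible), g is also irreducible (irreducibility is preserved under the substitution x → x - 9). Hence m_α(x) = x^3 - 27x^2 + 243x - 1399.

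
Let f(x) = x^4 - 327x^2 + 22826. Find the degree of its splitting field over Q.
[K : Q] = 4

Solving the quadratic in x^2: x^2 = (327 ± √(327^2 - 4·22826))/2 = (327 ± √15625)/2 = (327 ± 125)/2, giving x^2 = 226 or x^2 = 101. So f(x) = (x^2 - 226)(x^2 - 101) and the roots of f are ±√226, ±√101. Hence the splitting field is K = Q(√226, √101). Since 226 and 101 are distinct squarefree integers > 1, their product 22826 is not a perfect square, so √101 ∉ Q(√226). By the tower law [K:Q] = [Q(√226,√101):Q(√226)] · [Q(√226):Q] = 2 · 2 = 4.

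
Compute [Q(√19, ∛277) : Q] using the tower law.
[Q(√19, ∛277) : Q] = 6

Let L = Q(√19, ∛277). Since Q(√19) ⊂ L and [Q(√19):Q] = 2, the tower law gives 2 | [L:Q]. Likewise Q(∛277) ⊂ L with [Q(∛277):Q] = 3 (because 277 is not a perfect cube), so 3 | [L:Q]. As gcd(2,3) = 1, [L:Q] is divisible by 6. Conversely L is generated over Q by √19 and ∛277, so [L:Q] ≤ 2·3 = 6. Therefore [Q(√19, ∛277) : Q] = 6.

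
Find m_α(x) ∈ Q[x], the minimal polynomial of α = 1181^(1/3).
m_α(x) = x^3 - 1181

α satisfies α^3 = 1181, so x^3 - 1181 annihilates α. By the rational root test, a rational root p/q (in lowest terms) of x^3 - 1181 would satisfy p^3 = 1181 q^3, forcing q = 1 and p^3 = 1181; but 1181 is not a perfect cube, contradiction. A monic cubic over Q with no rational root is irreducible (any nontrivial factorization would include a linear factor). Hence x^3 - 1181 is the minimal polynomial of α, and in particular [Q(α):Q] = 3.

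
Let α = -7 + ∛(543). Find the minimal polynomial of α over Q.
m_α(x) = x^3 + 21x^2 + 147x - 200

Set β = α + 7 = ∛(543), so β^3 = 543. Then (α + 7)^3 - 543 = 0, i.e. α is a root of g(x) = (x + 7)^3 - 543 = x^3 + 21x^2 + 147x - 200. Since g(x) = h(x + 7) where h(x) = x^3 - 543, and h is irreducible over Q (because 543 is not a perfect cube, so h has no rational root, and a monic cubic with no rational root is irreducible), g is also irreducible (irreducibility is preserved under the substitution x → x + 7). Hence m_α(x) = x^3 + 21x^2 + 147x - 200.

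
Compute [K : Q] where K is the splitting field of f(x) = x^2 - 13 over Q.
[K : Q] = 2

f(x) = x^2 - 13 factors as (x - √13)(x + √13). The splitting field is K = Q(√13). Since 13 is squarefree and > 1, it is not a perfect square, so x^2 - 13 is irreducible over Q and [Q(√13) : Q] = 2. Hence [K : Q] = 2.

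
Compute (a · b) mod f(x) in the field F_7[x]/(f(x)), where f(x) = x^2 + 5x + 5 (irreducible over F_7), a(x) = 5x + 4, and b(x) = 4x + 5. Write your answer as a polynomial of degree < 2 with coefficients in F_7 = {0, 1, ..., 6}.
a · b ≡ 4x + 4 (mod f(x))

Multiply in F_7[x]: a(x)·b(x) = (5x + 4)·(4x + 5) = 6x^2 + 6x + 6. This has degree ≥ 2, so divide by f(x) over F_7: 6x^2 + 6x + 6 = (6)·(x^2 + 5x + 5) + (4x + 4). Hence a·b ≡ 4x + 4 (mod f). (F_7[x]/(f) is a field with 7^2 = 49 elements since f is irreducible of degree 2.)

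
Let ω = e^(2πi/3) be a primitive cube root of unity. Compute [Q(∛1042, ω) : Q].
[Q(∛1042, ω) : Q] = 6

[Q(∛1042):Q] = 3 (min poly x^3 - 1042, irreducible since 1042 is not a perfect cube). [Q(ω):Q] = 2 (min poly x^2 + x + 1). Since Q(∛1042) ⊂ R and ω ∉ R, we have ω ∉ Q(∛1042), so x^2 + x + 1 remains irreducible over Q(∛1042) and [Q(∛1042, ω) : Q(∛1042)] = 2. By the tower law, [Q(∛1042, ω) : Q] = 3 · 2 = 6. (In fact Q(∛1042, ω) is the splitting field of x^3 - 1042 over Q.)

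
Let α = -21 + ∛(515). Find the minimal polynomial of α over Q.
m_α(x) = x^3 + 63x^2 + 1323x + 8746

Set β = α + 21 = ∛(515), so β^3 = 515. Then (α + 21)^3 - 515 = 0, i.e. α is a root of g(x) = (x + 21)^3 - 515 = x^3 + 63x^2 + 1323x + 8746. Since g(x) = h(x + 21) where h(x) = x^3 - 515, and h is irreducible over Q (because 515 is not a perfect cube, so h has no rational root, and a monic cubic with no rational root is irreducible), g is also irreducible (irreducibility is preserved under the substitution x → x + 21). Hence m_α(x) = x^3 + 63x^2 + 1323x + 8746.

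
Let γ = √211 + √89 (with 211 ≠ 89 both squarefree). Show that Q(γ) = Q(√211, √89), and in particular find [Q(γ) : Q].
[Q(γ) : Q] = 4 (equivalently, Q(γ) = Q(√211, √89))

Obviously Q(γ) ⊆ Q(√211, √89), and [Q(√211, √89):Q] = 4 (since 211, 89 are distinct squarefree integers > 1 with 18779 not a perfect square). To show equality we compute the minimal polynomial of γ. From γ = √211 + √89: γ^2 = 211 + 2√(18779) + 89 = 300 + 2√(18779), so γ^2 - 300 = 2√(18779); squaring, (γ^2 - 300)^2 = 4·18779, i.e. γ^4 - 600γ^2 + 90000 - 75116 = 0, i.e. γ^4 - 600γ^2 + 14884 = 0. So γ is a root of x^4 - 600x^2 + 14884. This polynomial is irreducible over Q: it has no rational root (each ±√211 ± √89 is irrational), and any factorization into two quadratics over Q would force √(18779) ∈ Q (pairing opposite roots) or √211, √89 ∈ Q (other pairings), all impossible. Hence [Q(γ):Q] = 4 = [Q(√211, √89):Q], so Q(γ) = Q(√211, √89).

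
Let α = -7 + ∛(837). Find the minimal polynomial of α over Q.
m_α(x) = x^3 + 21x^2 + 147x - 494

Set β = α + 7 = ∛(837), so β^3 = 837. Then (α + 7)^3 - 837 = 0, i.e. α is a root of g(x) = (x + 7)^3 - 837 = x^3 + 21x^2 + 147x - 494. Since g(x) = h(x + 7) where h(x) = x^3 - 837, and h is irreducible over Q (because 837 is not a perfect cube, so h has no rational root, and a monic cubic with no rational root is irreducible), g is also irreducible (irreducibility is preserved under the substitution x → x + 7). Hence m_α(x) = x^3 + 21x^2 + 147x - 494.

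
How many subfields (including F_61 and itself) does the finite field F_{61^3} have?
F_{61^3} has 2 subfields

The subfields of F_{p^n} are exactly the fields F_{p^d} for d | n (each is the fixed field of the unique index-d subgroup of Gal(F_{p^n}/F_p) ≅ Z/nZ). The divisors of n = 3 are {1, 3}, giving 2 subfields: F_{61^1}, F_{61^3}.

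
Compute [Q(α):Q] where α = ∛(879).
[Q(α):Q] = 3

The minimal polynomial of α is x^3 - 879, irreducible over Q since 879 is not a perfect cube (so x^3 - 879 has no rational root). Hence [Q(α):Q] = deg(m_α) = 3.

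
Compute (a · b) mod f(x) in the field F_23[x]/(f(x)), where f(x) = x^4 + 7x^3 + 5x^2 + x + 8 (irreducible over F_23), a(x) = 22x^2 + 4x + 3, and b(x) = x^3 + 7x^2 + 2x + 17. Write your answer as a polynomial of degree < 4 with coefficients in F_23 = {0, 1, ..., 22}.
a · b ≡ 6x^3 + 16x^2 + 9x + 19 (mod f(x))

Multiply in F_23[x]: a(x)·b(x) = (22x^2 + 4x + 3)·(x^3 + 7x^2 + 2x + 17) = 22x^5 + 20x^4 + 6x^3 + 12x^2 + 5x + 5. This has degree ≥ 4, so divide by f(x) over F_23: 22x^5 + 20x^4 + 6x^3 + 12x^2 + 5x + 5 = (22x + 4)·(x^4 + 7x^3 + 5x^2 + x + 8) + (6x^3 + 16x^2 + 9x + 19). Hence a·b ≡ 6x^3 + 16x^2 + 9x + 19 (mod f). (F_23[x]/(f) is a field with 23^4 = 279841 elements since f is irreducible of degree 4.)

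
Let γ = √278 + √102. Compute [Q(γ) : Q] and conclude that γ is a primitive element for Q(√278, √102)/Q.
[Q(γ) : Q] = 4 (equivalently, Q(γ) = Q(√278, √102))

Obviously Q(γ) ⊆ Q(√278, √102), and [Q(√278, √102):Q] = 4 (since 278, 102 are distinct squarefree integers > 1 with 28356 not a perfect square). To show equality we compute the minimal polynomial of γ. From γ = √278 + √102: γ^2 = 278 + 2√(28356) + 102 = 380 + 2√(28356), so γ^2 - 380 = 2√(28356); squaring, (γ^2 - 380)^2 = 4·28356, i.e. γ^4 - 760γ^2 + 144400 - 113424 = 0, i.e. γ^4 - 760γ^2 + 30976 = 0. So γ is a root of x^4 - 760x^2 + 30976. This polynomial is irreducible over Q: it has no rational root (each ±√278 ± √102 is irrational), and any factorization into two quadratics over Q would force √(28356) ∈ Q (pairing opposite roots) or √278, √102 ∈ Q (other pairings), all impossible. Hence [Q(γ):Q] = 4 = [Q(√278, √102):Q], so Q(γ) = Q(√278, √102).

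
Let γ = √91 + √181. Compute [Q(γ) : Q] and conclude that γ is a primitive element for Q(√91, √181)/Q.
[Q(γ) : Q] = 4 (equivalently, Q(γ) = Q(√91, √181))

Obviously Q(γ) ⊆ Q(√91, √181), and [Q(√91, √181):Q] = 4 (since 91, 181 are distinct squarefree integers > 1 with 16471 not a perfect square). To show equality we compute the minimal polynomial of γ. From γ = √91 + √181: γ^2 = 91 + 2√(16471) + 181 = 272 + 2√(16471), so γ^2 - 272 = 2√(16471); squaring, (γ^2 - 272)^2 = 4·16471, i.e. γ^4 - 544γ^2 + 73984 - 65884 = 0, i.e. γ^4 - 544γ^2 + 8100 = 0. So γ is a root of x^4 - 544x^2 + 8100. This polynomial is irreducible over Q: it has no rational root (each ±√91 ± √181 is irrational), and any factorization into two quadratics over Q would force √(16471) ∈ Q (pairing opposite roots) or √91, √181 ∈ Q (other pairings), all impossible. Hence [Q(γ):Q] = 4 = [Q(√91, √181):Q], so Q(γ) = Q(√91, √181).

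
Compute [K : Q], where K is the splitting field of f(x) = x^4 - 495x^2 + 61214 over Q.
[K : Q] = 4

Solving the quadratic in x^2: x^2 = (495 ± √(495^2 - 4·61214))/2 = (495 ± √169)/2 = (495 ± 13)/2, giving x^2 = 241 or x^2 = 254. So f(x) = (x^2 - 241)(x^2 - 254) and the roots of f are ±√241, ±√254. Hence the splitting field is K = Q(√241, √254). Since 241 and 254 are distinct squarefree integers > 1, their product 61214 is not a perfect square, so √254 ∉ Q(√241). By the tower law [K:Q] = [Q(√241,√254):Q(√241)] · [Q(√241):Q] = 2 · 2 = 4.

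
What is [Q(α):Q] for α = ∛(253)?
[Q(α):Q] = 3

The minimal polynomial of α is x^3 - 253, irreducible over Q since 253 is not a perfect cube (so x^3 - 253 has no rational root). Hence [Q(α):Q] = deg(m_α) = 3.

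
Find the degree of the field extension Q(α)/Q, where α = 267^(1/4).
[Q(α):Q] = 4

α is a root of x^4 - 267. By Eisenstein's criterion at the prime p = 3 (which divides the constant term 267 but p^2 = 9 does not, since 267 is squarefree), x^4 - 267 is irreducible over Q. Hence [Q(α):Q] = 4.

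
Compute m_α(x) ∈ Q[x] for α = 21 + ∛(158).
m_α(x) = x^3 - 63x^2 + 1323x - 9419

Set β = α - 21 = ∛(158), so β^3 = 158. Then (α - 21)^3 - 158 = 0, i.e. α is a root of g(x) = (x - 21)^3 - 158 = x^3 - 63x^2 + 1323x - 9419. Since g(x) = h(x - 21) where h(x) = x^3 - 158, and h is irreducible over Q (because 158 is not a perfect cube, so h has no rational root, and a monic cubic with no rational root is irreducible), g is also irreducible (irreducibility is preserved under the substitution x → x - 21). Hence m_α(x) = x^3 - 63x^2 + 1323x - 9419.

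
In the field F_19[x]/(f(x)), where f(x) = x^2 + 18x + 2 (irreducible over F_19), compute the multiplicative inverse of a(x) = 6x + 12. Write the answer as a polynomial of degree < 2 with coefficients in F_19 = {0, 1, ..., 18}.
a(x)^(-1) ≡ 17x + 6 (mod f(x))

Since f is irreducible over F_19, F_19[x]/(f) is a field and a(x) ≠ 0 has an inverse. Apply the extended Euclidean algorithm to f(x) and a(x) in F_19[x]: f(x) = (16x + 9)·a(x) + (8). The last nonzero remainder is the constant 8 = gcd(f, a) in F_19. Back-substituting through the division chain expresses 8 = s(x)·a(x) + t(x)·f(x) with s(x) ≡ 3x + 10 (mod f), so (3x + 10)·a(x) ≡ 8 (mod f). Multiplying by 8^(-1) ≡ 12 in F_19 gives a(x)^(-1) ≡ 12·(3x + 10) ≡ 17x + 6 (mod f). Check: (6x + 12)·(17x + 6) = 7x^2 + 12x + 15 ≡ 1 (mod x^2 + 18x + 2).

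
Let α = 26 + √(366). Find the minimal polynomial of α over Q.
m_α(x) = x^2 - 52x + 310

From α - 26 = √(366), squaring gives (α - 26)^2 = 366, i.e. α^2 - 52α + 676 = 366, so α^2 - 52α + 310 = 0. The discriminant of x^2 - 52x + 310 is (-52)^2 - 4·(310) = 2704 - 1240 = 1464, and 4·(366) is not a perfect square in Q since 366 is squarefree and ≠ 1. Hence x^2 - 52x + 310 is irreducible over Q and is the minimal polynomial of α.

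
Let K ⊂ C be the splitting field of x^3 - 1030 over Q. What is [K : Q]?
[K : Q] = 6

The roots of x^3 - 1030 are ∛1030, ω∛1030, ω^2∛1030 where ω = e^(2πi/3) is a primitive cube root of unity, so K = Q(∛1030, ω). Now [Q(∛1030):Q] = 3 (since 1030 is not a perfect cube, x^3 - 1030 is irreducible) and [Q(ω):Q] = 2. Both 2 and 3 divide [K:Q], and [K:Q] ≤ 3·2 = 6, so [K:Q] = 6. (Equivalently: Q(∛1030) ⊂ R but ω ∉ R, so [K : Q(∛1030)] = 2.)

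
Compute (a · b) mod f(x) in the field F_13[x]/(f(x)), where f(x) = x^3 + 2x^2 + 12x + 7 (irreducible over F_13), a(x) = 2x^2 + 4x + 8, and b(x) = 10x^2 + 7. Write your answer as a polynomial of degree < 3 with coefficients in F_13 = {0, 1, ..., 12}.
a · b ≡ 10x^2 + 5x + 4 (mod f(x))

Multiply in F_13[x]: a(x)·b(x) = (2x^2 + 4x + 8)·(10x^2 + 7) = 7x^4 + x^3 + 3x^2 + 2x + 4. This has degree ≥ 3, so divide by f(x) over F_13: 7x^4 + x^3 + 3x^2 + 2x + 4 = (7x)·(x^3 + 2x^2 + 12x + 7) + (10x^2 + 5x + 4). Hence a·b ≡ 10x^2 + 5x + 4 (mod f). (F_13[x]/(f) is a field with 13^3 = 2197 elements since f is irreducible of degree 3.)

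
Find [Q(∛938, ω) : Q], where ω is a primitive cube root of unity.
[Q(∛938, ω) : Q] = 6

[Q(∛938):Q] = 3 (min poly x^3 - 938, irreducible since 938 is not a perfect cube). [Q(ω):Q] = 2 (min poly x^2 + x + 1). Since Q(∛938) ⊂ R and ω ∉ R, we have ω ∉ Q(∛938), so x^2 + x + 1 remains irreducible over Q(∛938) and [Q(∛938, ω) : Q(∛938)] = 2. By the tower law, [Q(∛938, ω) : Q] = 3 · 2 = 6. (In fact Q(∛938, ω) is the splitting field of x^3 - 938 over Q.)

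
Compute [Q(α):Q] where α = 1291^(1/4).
[Q(α):Q] = 4

α is a root of x^4 - 1291. By Eisenstein's criterion at the prime p = 1291 (which divides the constant term 1291 but p^2 = 1666681 does not, since 1291 is squarefree), x^4 - 1291 is irreducible over Q. Hence [Q(α):Q] = 4.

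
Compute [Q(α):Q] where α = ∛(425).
[Q(α):Q] = 3

The minimal polynomial of α is x^3 - 425, irreducible over Q since 425 is not a perfect cube (so x^3 - 425 has no rational root). Hence [Q(α):Q] = deg(m_α) = 3.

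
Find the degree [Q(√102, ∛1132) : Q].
[Q(√102, ∛1132) : Q] = 6

Let L = Q(√102, ∛1132). Since Q(√102) ⊂ L and [Q(√102):Q] = 2, the tower law gives 2 | [L:Q]. Likewise Q(∛1132) ⊂ L with [Q(∛1132):Q] = 3 (because 1132 is not a perfect cube), so 3 | [L:Q]. As gcd(2,3) = 1, [L:Q] is divisible by 6. Conversely L is generated over Q by √102 and ∛1132, so [L:Q] ≤ 2·3 = 6. Therefore [Q(√102, ∛1132) : Q] = 6.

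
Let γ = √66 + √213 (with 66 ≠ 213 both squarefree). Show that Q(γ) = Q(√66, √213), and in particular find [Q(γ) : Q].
[Q(γ) : Q] = 4 (equivalently, Q(γ) = Q(√66, √213))

Obviously Q(γ) ⊆ Q(√66, √213), and [Q(√66, √213):Q] = 4 (since 66, 213 are distinct squarefree integers > 1 with 14058 not a perfect square). To show equality we compute the minimal polynomial of γ. From γ = √66 + √213: γ^2 = 66 + 2√(14058) + 213 = 279 + 2√(14058), so γ^2 - 279 = 2√(14058); squaring, (γ^2 - 279)^2 = 4·14058, i.e. γ^4 - 558γ^2 + 77841 - 56232 = 0, i.e. γ^4 - 558γ^2 + 21609 = 0. So γ is a root of x^4 - 558x^2 + 21609. This polynomial is irreducible over Q: it has no rational root (each ±√66 ± √213 is irrational), and any factorization into two quadratics over Q would force √(14058) ∈ Q (pairing opposite roots) or √66, √213 ∈ Q (other pairings), all impossible. Hence [Q(γ):Q] = 4 = [Q(√66, √213):Q], so Q(γ) = Q(√66, √213).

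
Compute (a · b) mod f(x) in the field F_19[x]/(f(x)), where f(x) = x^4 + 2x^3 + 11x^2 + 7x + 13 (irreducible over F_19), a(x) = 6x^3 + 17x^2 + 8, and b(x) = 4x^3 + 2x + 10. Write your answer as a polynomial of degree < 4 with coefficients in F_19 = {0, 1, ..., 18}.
a · b ≡ 18x^3 + 4x^2 + 14x (mod f(x))

Multiply in F_19[x]: a(x)·b(x) = (6x^3 + 17x^2 + 8)·(4x^3 + 2x + 10) = 5x^6 + 11x^5 + 12x^4 + 12x^3 + 18x^2 + 16x + 4. This has degree ≥ 4, so divide by f(x) over F_19: 5x^6 + 11x^5 + 12x^4 + 12x^3 + 18x^2 + 16x + 4 = (5x^2 + x + 12)·(x^4 + 2x^3 + 11x^2 + 7x + 13) + (18x^3 + 4x^2 + 14x). Hence a·b ≡ 18x^3 + 4x^2 + 14x (mod f). (F_19[x]/(f) is a field with 19^4 = 130321 elements since f is irreducible of degree 4.)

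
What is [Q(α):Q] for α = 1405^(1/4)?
[Q(α):Q] = 4

α is a root of x^4 - 1405. By Eisenstein's criterion at the prime p = 5 (which divides the constant term 1405 but p^2 = 25 does not, since 1405 is squarefree), x^4 - 1405 is irreducible over Q. Hence [Q(α):Q] = 4.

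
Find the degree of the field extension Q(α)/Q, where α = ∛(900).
[Q(α):Q] = 3

The minimal polynomial of α is x^3 - 900, irreducible over Q since 900 is not a perfect cube (so x^3 - 900 has no rational root). Hence [Q(α):Q] = deg(m_α) = 3.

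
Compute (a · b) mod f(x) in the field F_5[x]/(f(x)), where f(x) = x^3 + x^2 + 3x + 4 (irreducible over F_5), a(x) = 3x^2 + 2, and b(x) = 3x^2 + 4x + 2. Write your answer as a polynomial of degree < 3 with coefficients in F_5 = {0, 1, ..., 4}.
a · b ≡ 2x^2 + 3x + 2 (mod f(x))

Multiply in F_5[x]: a(x)·b(x) = (3x^2 + 2)·(3x^2 + 4x + 2) = 4x^4 + 2x^3 + 2x^2 + 3x + 4. This has degree ≥ 3, so divide by f(x) over F_5: 4x^4 + 2x^3 + 2x^2 + 3x + 4 = (4x + 3)·(x^3 + x^2 + 3x + 4) + (2x^2 + 3x + 2). Hence a·b ≡ 2x^2 + 3x + 2 (mod f). (F_5[x]/(f) is a field with 5^3 = 125 elements since f is irreducible of degree 3.)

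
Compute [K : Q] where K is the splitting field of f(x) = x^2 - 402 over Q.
[K : Q] = 2

f(x) = x^2 - 402 factors as (x - √402)(x + √402). The splitting field is K = Q(√402). Since 402 is squarefree and > 1, it is not a perfect square, so x^2 - 402 is irreducible over Q and [Q(√402) : Q] = 2. Hence [K : Q] = 2.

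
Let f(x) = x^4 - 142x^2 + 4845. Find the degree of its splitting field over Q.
[K : Q] = 4

Solving the quadratic in x^2: x^2 = (142 ± √(142^2 - 4·4845))/2 = (142 ± √784)/2 = (142 ± 28)/2, giving x^2 = 57 or x^2 = 85. So f(x) = (x^2 - 57)(x^2 - 85) and the roots of f are ±√57, ±√85. Hence the splitting field is K = Q(√57, √85). Since 57 and 85 are distinct squarefree integers > 1, their product 4845 is not a perfect square, so √85 ∉ Q(√57). By the tower law [K:Q] = [Q(√57,√85):Q(√57)] · [Q(√57):Q] = 2 · 2 = 4.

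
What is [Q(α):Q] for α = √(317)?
[Q(α):Q] = 2

[Q(α):Q] equals the degree of the minimal polynomial of α. Here α^2 = 317 and x^2 - 317 is irreducible (d = 317 is squarefree, ≠ 1, hence not a square), so deg(m_α) = 2. Thus [Q(α):Q] = 2.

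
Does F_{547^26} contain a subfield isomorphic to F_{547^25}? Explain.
No: F_{547^25} is not a subfield of F_{547^26}

F_{p^m} embeds in F_{p^n} iff m | n. Here 25 ∤ 26 (since 26 = 1·25 + 1 with remainder 1 ≠ 0), so F_{547^25} is not a subfield of F_{547^26}. Equivalently: if it were, the tower law would give 25 = [F_{547^25}:F_547] dividing [F_{547^26}:F_547] = 26, contradiction.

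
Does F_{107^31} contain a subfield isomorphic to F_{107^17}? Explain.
No: F_{107^17} is not a subfield of F_{107^31}

F_{p^m} embeds in F_{p^n} iff m | n. Here 17 ∤ 31 (since 31 = 1·17 + 14 with remainder 14 ≠ 0), so F_{107^17} is not a subfield of F_{107^31}. Equivalently: if it were, the tower law would give 17 = [F_{107^17}:F_107] dividing [F_{107^31}:F_107] = 31, contradiction.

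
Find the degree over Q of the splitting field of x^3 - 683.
[K : Q] = 6

The roots of x^3 - 683 are ∛683, ω∛683, ω^2∛683 where ω = e^(2πi/3) is a primitive cube root of unity, so K = Q(∛683, ω). Now [Q(∛683):Q] = 3 (since 683 is not a perfect cube, x^3 - 683 is irreducible) and [Q(ω):Q] = 2. Both 2 and 3 divide [K:Q], and [K:Q] ≤ 3·2 = 6, so [K:Q] = 6. (Equivalently: Q(∛683) ⊂ R but ω ∉ R, so [K : Q(∛683)] = 2.)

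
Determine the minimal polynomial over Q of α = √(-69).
m_α(x) = x^2 + 69

α satisfies α^2 + 69 = 0, so x^2 + 69 annihilates α. Since d = -69 is squarefree and ≠ 1, it is not a perfect square in Q, so x^2 + 69 has no rational root and is therefore irreducible over Q (a degree-2 polynomial over a field is irreducible iff it has no root). Hence m_α(x) = x^2 + 69.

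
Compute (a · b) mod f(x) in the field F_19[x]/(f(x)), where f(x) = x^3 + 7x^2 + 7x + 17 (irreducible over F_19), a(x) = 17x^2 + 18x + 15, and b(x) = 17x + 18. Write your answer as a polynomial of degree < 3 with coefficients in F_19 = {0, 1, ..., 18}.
a · b ≡ 14x^2 + 12 (mod f(x))

Multiply in F_19[x]: a(x)·b(x) = (17x^2 + 18x + 15)·(17x + 18) = 4x^3 + 4x^2 + 9x + 4. This has degree ≥ 3, so divide by f(x) over F_19: 4x^3 + 4x^2 + 9x + 4 = (4)·(x^3 + 7x^2 + 7x + 17) + (14x^2 + 12). Hence a·b ≡ 14x^2 + 12 (mod f). (F_19[x]/(f) is a field with 19^3 = 6859 elements since f is irreducible of degree 3.)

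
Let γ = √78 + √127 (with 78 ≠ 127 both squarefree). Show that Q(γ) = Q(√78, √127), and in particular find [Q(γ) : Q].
[Q(γ) : Q] = 4 (equivalently, Q(γ) = Q(√78, √127))

Obviously Q(γ) ⊆ Q(√78, √127), and [Q(√78, √127):Q] = 4 (since 78, 127 are distinct squarefree integers > 1 with 9906 not a perfect square). To show equality we compute the minimal polynomial of γ. From γ = √78 + √127: γ^2 = 78 + 2√(9906) + 127 = 205 + 2√(9906), so γ^2 - 205 = 2√(9906); squaring, (γ^2 - 205)^2 = 4·9906, i.e. γ^4 - 410γ^2 + 42025 - 39624 = 0, i.e. γ^4 - 410γ^2 + 2401 = 0. So γ is a root of x^4 - 410x^2 + 2401. This polynomial is irreducible over Q: it has no rational root (each ±√78 ± √127 is irrational), and any factorization into two quadratics over Q would force √(9906) ∈ Q (pairing opposite roots) or √78, √127 ∈ Q (other pairings), all impossible. Hence [Q(γ):Q] = 4 = [Q(√78, √127):Q], so Q(γ) = Q(√78, √127).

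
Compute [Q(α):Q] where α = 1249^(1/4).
[Q(α):Q] = 4

α is a root of x^4 - 1249. By Eisenstein's criterion at the prime p = 1249 (which divides the constant term 1249 but p^2 = 1560001 does not, since 1249 is squarefree), x^4 - 1249 is irreducible over Q. Hence [Q(α):Q] = 4.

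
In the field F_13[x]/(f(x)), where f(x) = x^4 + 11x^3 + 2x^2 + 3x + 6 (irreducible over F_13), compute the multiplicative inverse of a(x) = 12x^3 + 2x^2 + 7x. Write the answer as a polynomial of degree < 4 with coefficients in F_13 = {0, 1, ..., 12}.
a(x)^(-1) ≡ 7x^3 + x^2 + 9x (mod f(x))

Since f is irreducible over F_13, F_13[x]/(f) is a field and a(x) ≠ 0 has an inverse. Apply the extended Euclidean algorithm to f(x) and a(x) in F_13[x]: f(x) = (12x)·a(x) + (9x^2 + 3x + 6);  a(x) = (10x + 7)·(9x^2 + 3x + 6) + (4x + 10);  (9x^2 + 3x + 6) = (12x)·(4x + 10) + (6). The last nonzero remainder is the constant 6 = gcd(f, a) in F_13. Back-substituting through the division chain expresses 6 = s(x)·a(x) + t(x)·f(x) with s(x) ≡ 3x^3 + 6x^2 + 2x (mod f), so (3x^3 + 6x^2 + 2x)·a(x) ≡ 6 (mod f). Multiplying by 6^(-1) ≡ 11 in F_13 gives a(x)^(-1) ≡ 11·(3x^3 + 6x^2 + 2x) ≡ 7x^3 + x^2 + 9x (mod f). Check: (12x^3 + 2x^2 + 7x)·(7x^3 + x^2 + 9x) = 6x^6 + 3x^4 + 12x^3 + 11x^2 ≡ 1 (mod x^4 + 11x^3 + 2x^2 + 3x + 6).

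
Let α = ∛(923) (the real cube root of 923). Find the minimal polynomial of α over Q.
m_α(x) = x^3 - 923

α satisfies α^3 = 923, so x^3 - 923 annihilates α. By the rational root test, a rational root p/q (in lowest terms) of x^3 - 923 would satisfy p^3 = 923 q^3, forcing q = 1 and p^3 = 923; but 923 is not a perfect cube, contradiction. A monic cubic over Q with no rational root is irreducible (any nontrivial factorization would include a linear factor). Hence x^3 - 923 is the minimal polynomial of α, and in particular [Q(α):Q] = 3.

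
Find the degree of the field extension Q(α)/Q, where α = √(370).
[Q(α):Q] = 2

[Q(α):Q] equals the degree of the minimal polynomial of α. Here α^2 = 370 and x^2 - 370 is irreducible (d = 370 is squarefree, ≠ 1, hence not a square), so deg(m_α) = 2. Thus [Q(α):Q] = 2.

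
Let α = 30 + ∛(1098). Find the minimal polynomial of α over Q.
m_α(x) = x^3 - 90x^2 + 2700x - 28098

Set β = α - 30 = ∛(1098), so β^3 = 1098. Then (α - 30)^3 - 1098 = 0, i.e. α is a root of g(x) = (x - 30)^3 - 1098 = x^3 - 90x^2 + 2700x - 28098. Since g(x) = h(x - 30) where h(x) = x^3 - 1098, and h is irreducible over Q (because 1098 is not a perfect cube, so h has no rational root, and a monic cubic with no rational root is irreducible), g is also irreducible (irreducibility is preserved under the substitution x → x - 30). Hence m_α(x) = x^3 - 90x^2 + 2700x - 28098.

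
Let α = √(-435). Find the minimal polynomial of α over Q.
m_α(x) = x^2 + 435

α satisfies α^2 + 435 = 0, so x^2 + 435 annihilates α. Since d = -435 is squarefree and ≠ 1, it is not a perfect square in Q, so x^2 + 435 has no rational root and is therefore irreducible over Q (a degree-2 polynomial over a field is irreducible iff it has no root). Hence m_α(x) = x^2 + 435.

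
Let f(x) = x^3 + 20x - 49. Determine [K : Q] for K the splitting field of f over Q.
[K : Q] = 6

By the rational root test, any rational root of the monic integer polynomial f(x) = x^3 + 20x - 49 must be an integer dividing the constant term -49, i.e. one of ±{1, 7, 49}. Evaluating: f(1) = -28, f(-1) = -70, f(7) = 434, f(-7) = -532, f(49) = 118580, f(-49) = -118678; none is 0, so f has no rational root and is therefore irreducible over Q (a cubic with no linear factor over a field is irreducible). For an irreducible cubic, the Galois group is A_3 or S_3 according as the discriminant disc(f) = -4a^3 - 27b^2 = -4·(20)^3 - 27·(-49)^2 = -96827 is or is not a square in Q. Here disc(f) = -96827 is not a perfect square in Q, so the Galois group of f over Q is not contained in A_3 and must be all of S_3. The splitting field has degree |S_3| = 6 over Q, so [K : Q] = 6.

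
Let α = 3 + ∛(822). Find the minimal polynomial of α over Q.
m_α(x) = x^3 - 9x^2 + 27x - 849

Set β = α - 3 = ∛(822), so β^3 = 822. Then (α - 3)^3 - 822 = 0, i.e. α is a root of g(x) = (x - 3)^3 - 822 = x^3 - 9x^2 + 27x - 849. Since g(x) = h(x - 3) where h(x) = x^3 - 822, and h is irreducible over Q (because 822 is not a perfect cube, so h has no rational root, and a monic cubic with no rational root is irreducible), g is also irreducible (irreducibility is preserved under the substitution x → x - 3). Hence m_α(x) = x^3 - 9x^2 + 27x - 849.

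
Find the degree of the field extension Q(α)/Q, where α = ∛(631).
[Q(α):Q] = 3

The minimal polynomial of α is x^3 - 631, irreducible over Q since 631 is not a perfect cube (so x^3 - 631 has no rational root). Hence [Q(α):Q] = deg(m_α) = 3.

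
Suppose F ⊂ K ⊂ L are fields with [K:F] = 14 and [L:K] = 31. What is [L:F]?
[L:F] = 434

The tower law says that for any tower of field extensions F ⊂ K ⊂ L with finite degrees, [L:F] = [L:K] · [K:F]. Here this gives [L:F] = 31 · 14 = 434.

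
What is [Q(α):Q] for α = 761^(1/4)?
[Q(α):Q] = 4

α is a root of x^4 - 761. By Eisenstein's criterion at the prime p = 761 (which divides the constant term 761 but p^2 = 579121 does not, since 761 is squarefree), x^4 - 761 is irreducible over Q. Hence [Q(α):Q] = 4.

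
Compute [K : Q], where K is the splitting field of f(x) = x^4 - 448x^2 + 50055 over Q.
[K : Q] = 4

Solving the quadratic in x^2: x^2 = (448 ± √(448^2 - 4·50055))/2 = (448 ± √484)/2 = (448 ± 22)/2, giving x^2 = 213 or x^2 = 235. So f(x) = (x^2 - 213)(x^2 - 235) and the roots of f are ±√213, ±√235. Hence the splitting field is K = Q(√213, √235). Since 213 and 235 are distinct squarefree integers > 1, their product 50055 is not a perfect square, so √235 ∉ Q(√213). By the tower law [K:Q] = [Q(√213,√235):Q(√213)] · [Q(√213):Q] = 2 · 2 = 4.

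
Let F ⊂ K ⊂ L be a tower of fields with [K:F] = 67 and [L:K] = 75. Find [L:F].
[L:F] = 5025

The tower law says that for any tower of field extensions F ⊂ K ⊂ L with finite degrees, [L:F] = [L:K] · [K:F]. Here this gives [L:F] = 75 · 67 = 5025.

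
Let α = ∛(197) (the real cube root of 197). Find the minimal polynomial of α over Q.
m_α(x) = x^3 - 197

α satisfies α^3 = 197, so x^3 - 197 annihilates α. By the rational root test, a rational root p/q (in lowest terms) of x^3 - 197 would satisfy p^3 = 197 q^3, forcing q = 1 and p^3 = 197; but 197 is not a perfect cube, contradiction. A monic cubic over Q with no rational root is irreducible (any nontrivial factorization would include a linear factor). Hence x^3 - 197 is the minimal polynomial of α, and in particular [Q(α):Q] = 3.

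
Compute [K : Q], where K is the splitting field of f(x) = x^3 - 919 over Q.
[K : Q] = 6

The roots of x^3 - 919 are ∛919, ω∛919, ω^2∛919 where ω = e^(2πi/3) is a primitive cube root of unity, so K = Q(∛919, ω). Now [Q(∛919):Q] = 3 (since 919 is not a perfect cube, x^3 - 919 is irreducible) and [Q(ω):Q] = 2. Both 2 and 3 divide [K:Q], and [K:Q] ≤ 3·2 = 6, so [K:Q] = 6. (Equivalently: Q(∛919) ⊂ R but ω ∉ R, so [K : Q(∛919)] = 2.)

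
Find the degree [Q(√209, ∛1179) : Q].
[Q(√209, ∛1179) : Q] = 6

Let L = Q(√209, ∛1179). Since Q(√209) ⊂ L and [Q(√209):Q] = 2, the tower law gives 2 | [L:Q]. Likewise Q(∛1179) ⊂ L with [Q(∛1179):Q] = 3 (because 1179 is not a perfect cube), so 3 | [L:Q]. As gcd(2,3) = 1, [L:Q] is divisible by 6. Conversely L is generated over Q by √209 and ∛1179, so [L:Q] ≤ 2·3 = 6. Therefore [Q(√209, ∛1179) : Q] = 6.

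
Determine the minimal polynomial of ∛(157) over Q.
m_α(x) = x^3 - 157

α satisfies α^3 = 157, so x^3 - 157 annihilates α. By the rational root test, a rational root p/q (in lowest terms) of x^3 - 157 would satisfy p^3 = 157 q^3, forcing q = 1 and p^3 = 157; but 157 is not a perfect cube, contradiction. A monic cubic over Q with no rational root is irreducible (any nontrivial factorization would include a linear factor). Hence x^3 - 157 is the minimal polynomial of α, and in particular [Q(α):Q] = 3.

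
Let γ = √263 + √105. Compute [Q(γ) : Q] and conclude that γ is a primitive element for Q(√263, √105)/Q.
[Q(γ) : Q] = 4 (equivalently, Q(γ) = Q(√263, √105))

Obviously Q(γ) ⊆ Q(√263, √105), and [Q(√263, √105):Q] = 4 (since 263, 105 are distinct squarefree integers > 1 with 27615 not a perfect square). To show equality we compute the minimal polynomial of γ. From γ = √263 + √105: γ^2 = 263 + 2√(27615) + 105 = 368 + 2√(27615), so γ^2 - 368 = 2√(27615); squaring, (γ^2 - 368)^2 = 4·27615, i.e. γ^4 - 736γ^2 + 135424 - 110460 = 0, i.e. γ^4 - 736γ^2 + 24964 = 0. So γ is a root of x^4 - 736x^2 + 24964. This polynomial is irreducible over Q: it has no rational root (each ±√263 ± √105 is irrational), and any factorization into two quadratics over Q would force √(27615) ∈ Q (pairing opposite roots) or √263, √105 ∈ Q (other pairings), all impossible. Hence [Q(γ):Q] = 4 = [Q(√263, √105):Q], so Q(γ) = Q(√263, √105).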